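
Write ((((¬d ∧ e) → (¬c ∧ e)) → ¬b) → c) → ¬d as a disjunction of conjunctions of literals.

(¬b ∧ ¬c) ∨ ¬d

((((¬d ∧ e) → (¬c ∧ e)) → ¬b) → c) → ¬d
⇔ ¬((((¬d ∧ e) → (¬c ∧ e)) → ¬b) → c) ∨ ¬d   [eliminate →]
⇔ ¬(¬(((¬d ∧ e) → (¬c ∧ e)) → ¬b) ∨ c) ∨ ¬d   [eliminate →]
⇔ ¬(¬(¬((¬d ∧ e) → (¬c ∧ e)) ∨ ¬b) ∨ c) ∨ ¬d   [eliminate →]
⇔ ¬(¬(¬(¬(¬d ∧ e) ∨ (¬c ∧ e)) ∨ ¬b) ∨ c) ∨ ¬d   [eliminate →]
⇔ (¬¬(¬(¬(¬d ∧ e) ∨ (¬c ∧ e)) ∨ ¬b) ∧ ¬c) ∨ ¬d   [De Morgan]
⇔ ((¬(¬(¬d ∧ e) ∨ (¬c ∧ e)) ∨ ¬b) ∧ ¬c) ∨ ¬d   [double negation]
⇔ (((¬¬(¬d ∧ e) ∧ ¬(¬c ∧ e)) ∨ ¬b) ∧ ¬c) ∨ ¬d   [De Morgan]
⇔ (((¬d ∧ e ∧ ¬(¬c ∧ e)) ∨ ¬b) ∧ ¬c) ∨ ¬d   [double negation]
⇔ (((¬d ∧ e ∧ (¬¬c ∨ ¬e)) ∨ ¬b) ∧ ¬c) ∨ ¬d   [De Morgan]
⇔ (((¬d ∧ e ∧ (c ∨ ¬e)) ∨ ¬b) ∧ ¬c) ∨ ¬d   [double negation]
⇔ (¬d ∧ e ∧ c ∧ ¬c) ∨ (¬d ∧ e ∧ ¬e ∧ ¬c) ∨ (¬b ∧ ¬c) ∨ ¬d   [distribute ∧ over ∨]
⇔ (¬b ∧ ¬c) ∨ ¬d   [simplify]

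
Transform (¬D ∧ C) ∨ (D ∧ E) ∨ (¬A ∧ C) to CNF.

(¬D ∧ C) ∨ (D ∧ E) ∨ (¬A ∧ C)
≡ (¬D ∨ D ∨ ¬A) ∧ (¬D ∨ D ∨ C) ∧ (¬D ∨ E ∨ ¬A) ∧ (¬D ∨ E ∨ C) ∧ (C ∨ D ∨ ¬A) ∧ (C ∨ D ∨ C) ∧ (C ∨ E ∨ ¬A) ∧ (C ∨ E ∨ C)   — distribute ∨ over ∧
≡ (¬D ∨ E ∨ ¬A) ∧ (C ∨ D) ∧ (C ∨ E)   — simplify

(¬D ∨ E ∨ ¬A) ∧ (C ∨ D) ∧ (C ∨ E)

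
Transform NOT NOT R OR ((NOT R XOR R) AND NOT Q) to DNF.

NOT NOT R OR ((NOT R XOR R) AND NOT Q)
⇔ NOT NOT R OR (((NOT R AND NOT R) OR (NOT NOT R AND R)) AND NOT Q)   [expand XOR]
⇔ R OR (((NOT R AND NOT R) OR (NOT NOT R AND R)) AND NOT Q)   [double negation]
⇔ R OR (((NOT R AND NOT R) OR (R AND R)) AND NOT Q)   [double negation]
⇔ R OR (NOT R AND NOT R AND NOT Q) OR (R AND R AND NOT Q)   [distribute AND over OR]
⇔ R OR (NOT R AND NOT Q)   [simplify]

R OR (NOT R AND NOT Q)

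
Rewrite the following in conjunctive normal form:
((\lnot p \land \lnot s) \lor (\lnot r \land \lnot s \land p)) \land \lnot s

(\lnot p \lor \lnot r) \land \lnot s

((\lnot p \land \lnot s) \lor (\lnot r \land \lnot s \land p)) \land \lnot s
≡ (\lnot p \lor \lnot r) \land (\lnot p \lor \lnot s) \land (\lnot p \lor p) \land (\lnot s \lor \lnot r) \land (\lnot s \lor \lnot s) \land (\lnot s \lor p) \land \lnot s
≡ (\lnot p \lor \lnot r) \land \lnot s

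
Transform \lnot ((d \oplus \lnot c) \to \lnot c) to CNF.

\lnot ((d \oplus \lnot c) \to \lnot c)
≡ \lnot (\lnot (d \oplus \lnot c) \lor \lnot c)   — eliminate \to
≡ \lnot (\lnot ((d \lor \lnot c) \land \lnot (d \land \lnot c)) \lor \lnot c)   — expand \oplus
≡ \lnot \lnot ((d \lor \lnot c) \land \lnot (d \land \lnot c)) \land \lnot \lnot c   — De Morgan
≡ (d \lor \lnot c) \land \lnot (d \land \lnot c) \land \lnot \lnot c   — double negation
≡ (d \lor \lnot c) \land (\lnot d \lor \lnot \lnot c) \land \lnot \lnot c   — De Morgan
≡ (d \lor \lnot c) \land (\lnot d \lor c) \land \lnot \lnot c   — double negation
≡ (d \lor \lnot c) \land (\lnot d \lor c) \land c   — double negation
≡ (d \lor \lnot c) \land c   — simplify

(d \lor \lnot c) \land c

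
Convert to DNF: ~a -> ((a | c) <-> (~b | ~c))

a | (~b & c)

~a -> ((a | c) <-> (~b | ~c))
≡ ~~a | ((a | c) <-> (~b | ~c))
≡ ~~a | (((a | c) -> (~b | ~c)) & ((~b | ~c) -> (a | c)))
≡ ~~a | ((~(a | c) | ~b | ~c) & ((~b | ~c) -> (a | c)))
≡ ~~a | ((~(a | c) | ~b | ~c) & (~(~b | ~c) | a | c))
≡ a | ((~(a | c) | ~b | ~c) & (~(~b | ~c) | a | c))
≡ a | (((~a & ~c) | ~b | ~c) & (~(~b | ~c) | a | c))
≡ a | (((~a & ~c) | ~b | ~c) & ((~~b & ~~c) | a | c))
≡ a | (((~a & ~c) | ~b | ~c) & ((b & ~~c) | a | c))
≡ a | (((~a & ~c) | ~b | ~c) & ((b & c) | a | c))
≡ a | (~a & ~c & b & c) | (~a & ~c & a) | (~a & ~c & c) | (~b & b & c) | (~b & a) | (~b & c) | (~c & b & c) | (~c & a) | (~c & c)
≡ a | (~b & c)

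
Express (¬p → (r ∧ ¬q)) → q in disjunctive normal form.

(¬p → (r ∧ ¬q)) → q
= ¬(¬p → (r ∧ ¬q)) ∨ q   [eliminate →]
= ¬(¬¬p ∨ (r ∧ ¬q)) ∨ q   [eliminate →]
= (¬¬¬p ∧ ¬(r ∧ ¬q)) ∨ q   [De Morgan]
= (¬p ∧ ¬(r ∧ ¬q)) ∨ q   [double negation]
= (¬p ∧ (¬r ∨ ¬¬q)) ∨ q   [De Morgan]
= (¬p ∧ (¬r ∨ q)) ∨ q   [double negation]
= (¬p ∧ ¬r) ∨ (¬p ∧ q) ∨ q   [distribute ∧ over ∨]
= (¬p ∧ ¬r) ∨ q   [simplify]

(¬p ∧ ¬r) ∨ q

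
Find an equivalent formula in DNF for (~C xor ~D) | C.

(~C & D) | C

(~C xor ~D) | C
⇔ (~C & ~~D) | (~~C & ~D) | C
⇔ (~C & D) | (~~C & ~D) | C
⇔ (~C & D) | (C & ~D) | C
⇔ (~C & D) | C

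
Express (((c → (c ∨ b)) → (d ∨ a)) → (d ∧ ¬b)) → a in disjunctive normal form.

(((c → (c ∨ b)) → (d ∨ a)) → (d ∧ ¬b)) → a
≡ ¬(((c → (c ∨ b)) → (d ∨ a)) → (d ∧ ¬b)) ∨ a   [eliminate →]
≡ ¬(¬((c → (c ∨ b)) → (d ∨ a)) ∨ (d ∧ ¬b)) ∨ a   [eliminate →]
≡ ¬(¬(¬(c → (c ∨ b)) ∨ d ∨ a) ∨ (d ∧ ¬b)) ∨ a   [eliminate →]
≡ ¬(¬(¬(¬c ∨ c ∨ b) ∨ d ∨ a) ∨ (d ∧ ¬b)) ∨ a   [eliminate →]
≡ (¬¬(¬(¬c ∨ c ∨ b) ∨ d ∨ a) ∧ ¬(d ∧ ¬b)) ∨ a   [De Morgan]
≡ ((¬(¬c ∨ c ∨ b) ∨ d ∨ a) ∧ ¬(d ∧ ¬b)) ∨ a   [double negation]
≡ (((¬¬c ∧ ¬c ∧ ¬b) ∨ d ∨ a) ∧ ¬(d ∧ ¬b)) ∨ a   [De Morgan]
≡ (((c ∧ ¬c ∧ ¬b) ∨ d ∨ a) ∧ ¬(d ∧ ¬b)) ∨ a   [double negation]
≡ (((c ∧ ¬c ∧ ¬b) ∨ d ∨ a) ∧ (¬d ∨ ¬¬b)) ∨ a   [De Morgan]
≡ (((c ∧ ¬c ∧ ¬b) ∨ d ∨ a) ∧ (¬d ∨ b)) ∨ a   [double negation]
≡ (c ∧ ¬c ∧ ¬b ∧ ¬d) ∨ (c ∧ ¬c ∧ ¬b ∧ b) ∨ (d ∧ ¬d) ∨ (d ∧ b) ∨ (a ∧ ¬d) ∨ (a ∧ b) ∨ a   [distribute ∧ over ∨]
≡ (d ∧ b) ∨ a   [simplify]

(d ∧ b) ∨ a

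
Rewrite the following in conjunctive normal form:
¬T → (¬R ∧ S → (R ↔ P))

¬T → (¬R ∧ S → (R ↔ P))
≡ ¬¬T ∨ (¬R ∧ S → (R ↔ P))   [eliminate →]
≡ ¬¬T ∨ ¬(¬R ∧ S) ∨ (R ↔ P)   [eliminate →]
≡ ¬¬T ∨ ¬(¬R ∧ S) ∨ (R → P) ∧ (P → R)   [eliminate ↔]
≡ ¬¬T ∨ ¬(¬R ∧ S) ∨ (¬R ∨ P) ∧ (P → R)   [eliminate →]
≡ ¬¬T ∨ ¬(¬R ∧ S) ∨ (¬R ∨ P) ∧ (¬P ∨ R)   [eliminate →]
≡ T ∨ ¬(¬R ∧ S) ∨ (¬R ∨ P) ∧ (¬P ∨ R)   [double negation]
≡ T ∨ ¬¬R ∨ ¬S ∨ (¬R ∨ P) ∧ (¬P ∨ R)   [De Morgan]
≡ T ∨ R ∨ ¬S ∨ (¬R ∨ P) ∧ (¬P ∨ R)   [double negation]
≡ (T ∨ R ∨ ¬S ∨ ¬R ∨ P) ∧ (T ∨ R ∨ ¬S ∨ ¬P ∨ R)   [distribute ∨ over ∧]
≡ T ∨ R ∨ ¬S ∨ ¬P   [simplify]

T ∨ R ∨ ¬S ∨ ¬P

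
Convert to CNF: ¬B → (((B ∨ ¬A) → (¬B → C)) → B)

¬B → (((B ∨ ¬A) → (¬B → C)) → B)
≡ ¬¬B ∨ (((B ∨ ¬A) → (¬B → C)) → B)   [eliminate →]
≡ ¬¬B ∨ ¬((B ∨ ¬A) → (¬B → C)) ∨ B   [eliminate →]
≡ ¬¬B ∨ ¬(¬(B ∨ ¬A) ∨ (¬B → C)) ∨ B   [eliminate →]
≡ ¬¬B ∨ ¬(¬(B ∨ ¬A) ∨ ¬¬B ∨ C) ∨ B   [eliminate →]
≡ B ∨ ¬(¬(B ∨ ¬A) ∨ ¬¬B ∨ C) ∨ B   [double negation]
≡ B ∨ (¬¬(B ∨ ¬A) ∧ ¬¬¬B ∧ ¬C) ∨ B   [De Morgan]
≡ B ∨ ((B ∨ ¬A) ∧ ¬¬¬B ∧ ¬C) ∨ B   [double negation]
≡ B ∨ ((B ∨ ¬A) ∧ ¬B ∧ ¬C) ∨ B   [double negation]
≡ (B ∨ B ∨ ¬A ∨ B) ∧ (B ∨ ¬B ∨ B) ∧ (B ∨ ¬C ∨ B)   [distribute ∨ over ∧]
≡ (B ∨ ¬A) ∧ (B ∨ ¬C)   [simplify]

(B ∨ ¬A) ∧ (B ∨ ¬C)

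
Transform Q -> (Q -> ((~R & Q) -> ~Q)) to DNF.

~Q | R

Q -> (Q -> ((~R & Q) -> ~Q))
≡ ~Q | (Q -> ((~R & Q) -> ~Q))   [eliminate ->]
≡ ~Q | ~Q | ((~R & Q) -> ~Q)   [eliminate ->]
≡ ~Q | ~Q | ~(~R & Q) | ~Q   [eliminate ->]
≡ ~Q | ~Q | ~~R | ~Q | ~Q   [De Morgan]
≡ ~Q | ~Q | R | ~Q | ~Q   [double negation]
≡ ~Q | R   [simplify]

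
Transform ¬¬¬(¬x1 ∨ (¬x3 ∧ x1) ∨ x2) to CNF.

¬¬¬(¬x1 ∨ (¬x3 ∧ x1) ∨ x2)
= ¬(¬x1 ∨ (¬x3 ∧ x1) ∨ x2)   [double negation]
= ¬¬x1 ∧ ¬(¬x3 ∧ x1) ∧ ¬x2   [De Morgan]
= x1 ∧ ¬(¬x3 ∧ x1) ∧ ¬x2   [double negation]
= x1 ∧ (¬¬x3 ∨ ¬x1) ∧ ¬x2   [De Morgan]
= x1 ∧ (x3 ∨ ¬x1) ∧ ¬x2   [double negation]

x1 ∧ (x3 ∨ ¬x1) ∧ ¬x2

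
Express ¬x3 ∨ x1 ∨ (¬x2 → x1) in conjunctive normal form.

¬x3 ∨ x1 ∨ x2

¬x3 ∨ x1 ∨ (¬x2 → x1)
= ¬x3 ∨ x1 ∨ ¬¬x2 ∨ x1
= ¬x3 ∨ x1 ∨ x2 ∨ x1
= ¬x3 ∨ x1 ∨ x2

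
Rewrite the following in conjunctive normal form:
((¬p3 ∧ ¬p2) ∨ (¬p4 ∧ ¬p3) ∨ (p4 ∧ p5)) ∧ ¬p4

((¬p3 ∧ ¬p2) ∨ (¬p4 ∧ ¬p3) ∨ (p4 ∧ p5)) ∧ ¬p4
⇔ (¬p3 ∨ ¬p4 ∨ p4) ∧ (¬p3 ∨ ¬p4 ∨ p5) ∧ (¬p3 ∨ ¬p3 ∨ p4) ∧ (¬p3 ∨ ¬p3 ∨ p5) ∧ (¬p2 ∨ ¬p4 ∨ p4) ∧ (¬p2 ∨ ¬p4 ∨ p5) ∧ (¬p2 ∨ ¬p3 ∨ p4) ∧ (¬p2 ∨ ¬p3 ∨ p5) ∧ ¬p4   — distribute ∨ over ∧
⇔ (¬p3 ∨ p4) ∧ (¬p3 ∨ p5) ∧ ¬p4   — simplify

(¬p3 ∨ p4) ∧ (¬p3 ∨ p5) ∧ ¬p4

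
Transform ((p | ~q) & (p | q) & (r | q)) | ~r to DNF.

(p & r) | (p & q) | ~r

((p | ~q) & (p | q) & (r | q)) | ~r
= (p & p & r) | (p & p & q) | (p & q & r) | (p & q & q) | (~q & p & r) | (~q & p & q) | (~q & q & r) | (~q & q & q) | ~r   (distribute & over |)
= (p & r) | (p & q) | ~r   (simplify)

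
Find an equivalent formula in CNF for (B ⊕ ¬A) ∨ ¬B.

¬B ∨ A

(B ⊕ ¬A) ∨ ¬B
⇔ ((B ∨ ¬A) ∧ ¬(B ∧ ¬A)) ∨ ¬B
⇔ ((B ∨ ¬A) ∧ (¬B ∨ ¬¬A)) ∨ ¬B
⇔ ((B ∨ ¬A) ∧ (¬B ∨ A)) ∨ ¬B
⇔ (B ∨ ¬A ∨ ¬B) ∧ (¬B ∨ A ∨ ¬B)
⇔ ¬B ∨ A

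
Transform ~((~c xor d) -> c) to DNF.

~((~c xor d) -> c)
≡ ~(~(~c xor d) | c)   [eliminate ->]
≡ ~(~((~c & ~d) | (~~c & d)) | c)   [expand xor]
≡ ~~((~c & ~d) | (~~c & d)) & ~c   [De Morgan]
≡ ((~c & ~d) | (~~c & d)) & ~c   [double negation]
≡ ((~c & ~d) | (c & d)) & ~c   [double negation]
≡ (~c & ~d & ~c) | (c & d & ~c)   [distribute & over |]
≡ ~c & ~d   [simplify]

~c & ~d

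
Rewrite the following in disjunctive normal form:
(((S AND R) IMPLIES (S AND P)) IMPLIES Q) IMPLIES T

(NOT S AND NOT Q) OR (NOT R AND NOT Q) OR (S AND P AND NOT Q) OR T

(((S AND R) IMPLIES (S AND P)) IMPLIES Q) IMPLIES T
≡ NOT (((S AND R) IMPLIES (S AND P)) IMPLIES Q) OR T   [eliminate IMPLIES]
≡ NOT (NOT ((S AND R) IMPLIES (S AND P)) OR Q) OR T   [eliminate IMPLIES]
≡ NOT (NOT (NOT (S AND R) OR (S AND P)) OR Q) OR T   [eliminate IMPLIES]
≡ (NOT NOT (NOT (S AND R) OR (S AND P)) AND NOT Q) OR T   [De Morgan]
≡ ((NOT (S AND R) OR (S AND P)) AND NOT Q) OR T   [double negation]
≡ ((NOT S OR NOT R OR (S AND P)) AND NOT Q) OR T   [De Morgan]
≡ (NOT S AND NOT Q) OR (NOT R AND NOT Q) OR (S AND P AND NOT Q) OR T   [distribute AND over OR]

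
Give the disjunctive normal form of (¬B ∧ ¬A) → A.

(¬B ∧ ¬A) → A
= ¬(¬B ∧ ¬A) ∨ A
= ¬¬B ∨ ¬¬A ∨ A
= B ∨ ¬¬A ∨ A
= B ∨ A ∨ A
= B ∨ A

B ∨ A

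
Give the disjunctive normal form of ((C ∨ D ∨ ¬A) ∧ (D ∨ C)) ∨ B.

C ∨ D ∨ B

((C ∨ D ∨ ¬A) ∧ (D ∨ C)) ∨ B
= (C ∧ D) ∨ (C ∧ C) ∨ (D ∧ D) ∨ (D ∧ C) ∨ (¬A ∧ D) ∨ (¬A ∧ C) ∨ B   — distribute ∧ over ∨
= C ∨ D ∨ B   — simplify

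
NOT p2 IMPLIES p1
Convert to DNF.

NOT p2 IMPLIES p1
= NOT NOT p2 OR p1   [eliminate IMPLIES]
= p2 OR p1   [double negation]

p2 OR p1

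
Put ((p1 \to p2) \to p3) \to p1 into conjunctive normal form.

\lnot p3 \lor p1

((p1 \to p2) \to p3) \to p1
⇔ \lnot ((p1 \to p2) \to p3) \lor p1
⇔ \lnot (\lnot (p1 \to p2) \lor p3) \lor p1
⇔ \lnot (\lnot (\lnot p1 \lor p2) \lor p3) \lor p1
⇔ (\lnot \lnot (\lnot p1 \lor p2) \land \lnot p3) \lor p1
⇔ ((\lnot p1 \lor p2) \land \lnot p3) \lor p1
⇔ (\lnot p1 \lor p2 \lor p1) \land (\lnot p3 \lor p1)
⇔ \lnot p3 \lor p1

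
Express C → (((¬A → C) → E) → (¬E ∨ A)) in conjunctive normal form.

¬C ∨ ¬E ∨ A

C → (((¬A → C) → E) → (¬E ∨ A))
≡ ¬C ∨ (((¬A → C) → E) → (¬E ∨ A))   [eliminate →]
≡ ¬C ∨ ¬((¬A → C) → E) ∨ ¬E ∨ A   [eliminate →]
≡ ¬C ∨ ¬(¬(¬A → C) ∨ E) ∨ ¬E ∨ A   [eliminate →]
≡ ¬C ∨ ¬(¬(¬¬A ∨ C) ∨ E) ∨ ¬E ∨ A   [eliminate →]
≡ ¬C ∨ (¬¬(¬¬A ∨ C) ∧ ¬E) ∨ ¬E ∨ A   [De Morgan]
≡ ¬C ∨ ((¬¬A ∨ C) ∧ ¬E) ∨ ¬E ∨ A   [double negation]
≡ ¬C ∨ ((A ∨ C) ∧ ¬E) ∨ ¬E ∨ A   [double negation]
≡ (¬C ∨ A ∨ C ∨ ¬E ∨ A) ∧ (¬C ∨ ¬E ∨ ¬E ∨ A)   [distribute ∨ over ∧]
≡ ¬C ∨ ¬E ∨ A   [simplify]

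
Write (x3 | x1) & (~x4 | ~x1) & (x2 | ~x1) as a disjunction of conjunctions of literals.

(x3 | x1) & (~x4 | ~x1) & (x2 | ~x1)
⇔ (x3 & ~x4 & x2) | (x3 & ~x4 & ~x1) | (x3 & ~x1 & x2) | (x3 & ~x1 & ~x1) | (x1 & ~x4 & x2) | (x1 & ~x4 & ~x1) | (x1 & ~x1 & x2) | (x1 & ~x1 & ~x1)   (distribute & over |)
⇔ (x3 & ~x4 & x2) | (x3 & ~x1) | (x1 & ~x4 & x2)   (simplify)

(x3 & ~x4 & x2) | (x3 & ~x1) | (x1 & ~x4 & x2)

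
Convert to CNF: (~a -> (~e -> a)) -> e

(~a -> (~e -> a)) -> e
⇔ ~(~a -> (~e -> a)) | e   — eliminate ->
⇔ ~(~~a | (~e -> a)) | e   — eliminate ->
⇔ ~(~~a | ~~e | a) | e   — eliminate ->
⇔ (~~~a & ~~~e & ~a) | e   — De Morgan
⇔ (~a & ~~~e & ~a) | e   — double negation
⇔ (~a & ~e & ~a) | e   — double negation
⇔ (~a | e) & (~e | e) & (~a | e)   — distribute | over &
⇔ ~a | e   — simplify

~a | e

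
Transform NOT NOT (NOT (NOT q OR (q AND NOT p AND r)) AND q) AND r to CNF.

NOT NOT (NOT (NOT q OR (q AND NOT p AND r)) AND q) AND r
≡ NOT (NOT q OR (q AND NOT p AND r)) AND q AND r   — double negation
≡ NOT NOT q AND NOT (q AND NOT p AND r) AND q AND r   — De Morgan
≡ q AND NOT (q AND NOT p AND r) AND q AND r   — double negation
≡ q AND (NOT q OR NOT NOT p OR NOT r) AND q AND r   — De Morgan
≡ q AND (NOT q OR p OR NOT r) AND q AND r   — double negation
≡ q AND (NOT q OR p OR NOT r) AND r   — simplify

q AND (NOT q OR p OR NOT r) AND r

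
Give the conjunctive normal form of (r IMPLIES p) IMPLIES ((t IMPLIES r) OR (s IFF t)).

r OR NOT t OR s

(r IMPLIES p) IMPLIES ((t IMPLIES r) OR (s IFF t))
⇔ NOT (r IMPLIES p) OR (t IMPLIES r) OR (s IFF t)
⇔ NOT (NOT r OR p) OR (t IMPLIES r) OR (s IFF t)
⇔ NOT (NOT r OR p) OR NOT t OR r OR (s IFF t)
⇔ NOT (NOT r OR p) OR NOT t OR r OR ((s IMPLIES t) AND (t IMPLIES s))
⇔ NOT (NOT r OR p) OR NOT t OR r OR ((NOT s OR t) AND (t IMPLIES s))
⇔ NOT (NOT r OR p) OR NOT t OR r OR ((NOT s OR t) AND (NOT t OR s))
⇔ (NOT NOT r AND NOT p) OR NOT t OR r OR ((NOT s OR t) AND (NOT t OR s))
⇔ (r AND NOT p) OR NOT t OR r OR ((NOT s OR t) AND (NOT t OR s))
⇔ (r OR NOT t OR r OR NOT s OR t) AND (r OR NOT t OR r OR NOT t OR s) AND (NOT p OR NOT t OR r OR NOT s OR t) AND (NOT p OR NOT t OR r OR NOT t OR s)
⇔ r OR NOT t OR s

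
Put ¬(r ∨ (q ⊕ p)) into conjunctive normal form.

¬(r ∨ (q ⊕ p))
≡ ¬(r ∨ ((q ∨ p) ∧ ¬(q ∧ p)))
≡ ¬r ∧ ¬((q ∨ p) ∧ ¬(q ∧ p))
≡ ¬r ∧ (¬(q ∨ p) ∨ ¬¬(q ∧ p))
≡ ¬r ∧ ((¬q ∧ ¬p) ∨ ¬¬(q ∧ p))
≡ ¬r ∧ ((¬q ∧ ¬p) ∨ (q ∧ p))
≡ ¬r ∧ (¬q ∨ q) ∧ (¬q ∨ p) ∧ (¬p ∨ q) ∧ (¬p ∨ p)
≡ ¬r ∧ (¬q ∨ p) ∧ (¬p ∨ q)

¬r ∧ (¬q ∨ p) ∧ (¬p ∨ q)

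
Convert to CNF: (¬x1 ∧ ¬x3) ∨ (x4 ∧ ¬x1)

(¬x1 ∧ ¬x3) ∨ (x4 ∧ ¬x1)
⇔ (¬x1 ∨ x4) ∧ (¬x1 ∨ ¬x1) ∧ (¬x3 ∨ x4) ∧ (¬x3 ∨ ¬x1)
⇔ ¬x1 ∧ (¬x3 ∨ x4)

¬x1 ∧ (¬x3 ∨ x4)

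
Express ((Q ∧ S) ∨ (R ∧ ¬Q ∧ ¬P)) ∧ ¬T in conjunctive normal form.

(Q ∨ R) ∧ (Q ∨ ¬P) ∧ (S ∨ R) ∧ (S ∨ ¬Q) ∧ (S ∨ ¬P) ∧ ¬T

((Q ∧ S) ∨ (R ∧ ¬Q ∧ ¬P)) ∧ ¬T
⇔ (Q ∨ R) ∧ (Q ∨ ¬Q) ∧ (Q ∨ ¬P) ∧ (S ∨ R) ∧ (S ∨ ¬Q) ∧ (S ∨ ¬P) ∧ ¬T   [distribute ∨ over ∧]
⇔ (Q ∨ R) ∧ (Q ∨ ¬P) ∧ (S ∨ R) ∧ (S ∨ ¬Q) ∧ (S ∨ ¬P) ∧ ¬T   [simplify]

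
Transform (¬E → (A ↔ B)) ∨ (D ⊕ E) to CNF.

(¬E → (A ↔ B)) ∨ (D ⊕ E)
⇔ ¬¬E ∨ (A ↔ B) ∨ (D ⊕ E)   — eliminate →
⇔ ¬¬E ∨ ((A → B) ∧ (B → A)) ∨ (D ⊕ E)   — eliminate ↔
⇔ ¬¬E ∨ ((¬A ∨ B) ∧ (B → A)) ∨ (D ⊕ E)   — eliminate →
⇔ ¬¬E ∨ ((¬A ∨ B) ∧ (¬B ∨ A)) ∨ (D ⊕ E)   — eliminate →
⇔ ¬¬E ∨ ((¬A ∨ B) ∧ (¬B ∨ A)) ∨ ((D ∨ E) ∧ ¬(D ∧ E))   — expand ⊕
⇔ E ∨ ((¬A ∨ B) ∧ (¬B ∨ A)) ∨ ((D ∨ E) ∧ ¬(D ∧ E))   — double negation
⇔ E ∨ ((¬A ∨ B) ∧ (¬B ∨ A)) ∨ ((D ∨ E) ∧ (¬D ∨ ¬E))   — De Morgan
⇔ (E ∨ ¬A ∨ B ∨ D ∨ E) ∧ (E ∨ ¬A ∨ B ∨ ¬D ∨ ¬E) ∧ (E ∨ ¬B ∨ A ∨ D ∨ E) ∧ (E ∨ ¬B ∨ A ∨ ¬D ∨ ¬E)   — distribute ∨ over ∧
⇔ (E ∨ ¬A ∨ B ∨ D) ∧ (E ∨ ¬B ∨ A ∨ D)   — simplify

(E ∨ ¬A ∨ B ∨ D) ∧ (E ∨ ¬B ∨ A ∨ D)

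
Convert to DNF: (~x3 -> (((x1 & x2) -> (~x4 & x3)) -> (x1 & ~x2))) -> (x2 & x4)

(~x3 & ~x1) | (x2 & x4)

(~x3 -> (((x1 & x2) -> (~x4 & x3)) -> (x1 & ~x2))) -> (x2 & x4)
⇔ ~(~x3 -> (((x1 & x2) -> (~x4 & x3)) -> (x1 & ~x2))) | (x2 & x4)   (eliminate ->)
⇔ ~(~~x3 | (((x1 & x2) -> (~x4 & x3)) -> (x1 & ~x2))) | (x2 & x4)   (eliminate ->)
⇔ ~(~~x3 | ~((x1 & x2) -> (~x4 & x3)) | (x1 & ~x2)) | (x2 & x4)   (eliminate ->)
⇔ ~(~~x3 | ~(~(x1 & x2) | (~x4 & x3)) | (x1 & ~x2)) | (x2 & x4)   (eliminate ->)
⇔ (~~~x3 & ~~(~(x1 & x2) | (~x4 & x3)) & ~(x1 & ~x2)) | (x2 & x4)   (De Morgan)
⇔ (~x3 & ~~(~(x1 & x2) | (~x4 & x3)) & ~(x1 & ~x2)) | (x2 & x4)   (double negation)
⇔ (~x3 & (~(x1 & x2) | (~x4 & x3)) & ~(x1 & ~x2)) | (x2 & x4)   (double negation)
⇔ (~x3 & (~x1 | ~x2 | (~x4 & x3)) & ~(x1 & ~x2)) | (x2 & x4)   (De Morgan)
⇔ (~x3 & (~x1 | ~x2 | (~x4 & x3)) & (~x1 | ~~x2)) | (x2 & x4)   (De Morgan)
⇔ (~x3 & (~x1 | ~x2 | (~x4 & x3)) & (~x1 | x2)) | (x2 & x4)   (double negation)
⇔ (~x3 & ~x1 & ~x1) | (~x3 & ~x1 & x2) | (~x3 & ~x2 & ~x1) | (~x3 & ~x2 & x2) | (~x3 & ~x4 & x3 & ~x1) | (~x3 & ~x4 & x3 & x2) | (x2 & x4)   (distribute & over |)
⇔ (~x3 & ~x1) | (x2 & x4)   (simplify)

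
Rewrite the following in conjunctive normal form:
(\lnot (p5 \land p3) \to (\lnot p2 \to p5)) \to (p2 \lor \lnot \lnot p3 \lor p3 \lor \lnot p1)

\lnot p5 \lor p2 \lor p3 \lor \lnot p1

(\lnot (p5 \land p3) \to (\lnot p2 \to p5)) \to (p2 \lor \lnot \lnot p3 \lor p3 \lor \lnot p1)
≡ \lnot (\lnot (p5 \land p3) \to (\lnot p2 \to p5)) \lor p2 \lor \lnot \lnot p3 \lor p3 \lor \lnot p1   — eliminate \to
≡ \lnot (\lnot \lnot (p5 \land p3) \lor (\lnot p2 \to p5)) \lor p2 \lor \lnot \lnot p3 \lor p3 \lor \lnot p1   — eliminate \to
≡ \lnot (\lnot \lnot (p5 \land p3) \lor \lnot \lnot p2 \lor p5) \lor p2 \lor \lnot \lnot p3 \lor p3 \lor \lnot p1   — eliminate \to
≡ (\lnot \lnot \lnot (p5 \land p3) \land \lnot \lnot \lnot p2 \land \lnot p5) \lor p2 \lor \lnot \lnot p3 \lor p3 \lor \lnot p1   — De Morgan
≡ (\lnot (p5 \land p3) \land \lnot \lnot \lnot p2 \land \lnot p5) \lor p2 \lor \lnot \lnot p3 \lor p3 \lor \lnot p1   — double negation
≡ ((\lnot p5 \lor \lnot p3) \land \lnot \lnot \lnot p2 \land \lnot p5) \lor p2 \lor \lnot \lnot p3 \lor p3 \lor \lnot p1   — De Morgan
≡ ((\lnot p5 \lor \lnot p3) \land \lnot p2 \land \lnot p5) \lor p2 \lor \lnot \lnot p3 \lor p3 \lor \lnot p1   — double negation
≡ ((\lnot p5 \lor \lnot p3) \land \lnot p2 \land \lnot p5) \lor p2 \lor p3 \lor p3 \lor \lnot p1   — double negation
≡ (\lnot p5 \lor \lnot p3 \lor p2 \lor p3 \lor p3 \lor \lnot p1) \land (\lnot p2 \lor p2 \lor p3 \lor p3 \lor \lnot p1) \land (\lnot p5 \lor p2 \lor p3 \lor p3 \lor \lnot p1)   — distribute \lor over \land
≡ \lnot p5 \lor p2 \lor p3 \lor \lnot p1   — simplify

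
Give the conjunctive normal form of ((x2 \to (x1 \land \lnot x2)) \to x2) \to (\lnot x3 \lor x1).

((x2 \to (x1 \land \lnot x2)) \to x2) \to (\lnot x3 \lor x1)
= \lnot ((x2 \to (x1 \land \lnot x2)) \to x2) \lor \lnot x3 \lor x1   — eliminate \to
= \lnot (\lnot (x2 \to (x1 \land \lnot x2)) \lor x2) \lor \lnot x3 \lor x1   — eliminate \to
= \lnot (\lnot (\lnot x2 \lor (x1 \land \lnot x2)) \lor x2) \lor \lnot x3 \lor x1   — eliminate \to
= (\lnot \lnot (\lnot x2 \lor (x1 \land \lnot x2)) \land \lnot x2) \lor \lnot x3 \lor x1   — De Morgan
= ((\lnot x2 \lor (x1 \land \lnot x2)) \land \lnot x2) \lor \lnot x3 \lor x1   — double negation
= (\lnot x2 \lor x1 \lor \lnot x3 \lor x1) \land (\lnot x2 \lor \lnot x2 \lor \lnot x3 \lor x1) \land (\lnot x2 \lor \lnot x3 \lor x1)   — distribute \lor over \land
= \lnot x2 \lor x1 \lor \lnot x3   — simplify

\lnot x2 \lor x1 \lor \lnot x3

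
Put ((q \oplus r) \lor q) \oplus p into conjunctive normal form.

(q \lor r \lor p) \land (\lnot r \lor q \lor \lnot p) \land (\lnot q \lor \lnot p)

((q \oplus r) \lor q) \oplus p
= ((q \oplus r) \lor q \lor p) \land \lnot (((q \oplus r) \lor q) \land p)   [expand \oplus]
= ((q \lor r) \land \lnot (q \land r) \lor q \lor p) \land \lnot (((q \oplus r) \lor q) \land p)   [expand \oplus]
= ((q \lor r) \land \lnot (q \land r) \lor q \lor p) \land \lnot (((q \lor r) \land \lnot (q \land r) \lor q) \land p)   [expand \oplus]
= ((q \lor r) \land (\lnot q \lor \lnot r) \lor q \lor p) \land \lnot (((q \lor r) \land \lnot (q \land r) \lor q) \land p)   [De Morgan]
= ((q \lor r) \land (\lnot q \lor \lnot r) \lor q \lor p) \land (\lnot ((q \lor r) \land \lnot (q \land r) \lor q) \lor \lnot p)   [De Morgan]
= ((q \lor r) \land (\lnot q \lor \lnot r) \lor q \lor p) \land (\lnot ((q \lor r) \land \lnot (q \land r)) \land \lnot q \lor \lnot p)   [De Morgan]
= ((q \lor r) \land (\lnot q \lor \lnot r) \lor q \lor p) \land ((\lnot (q \lor r) \lor \lnot \lnot (q \land r)) \land \lnot q \lor \lnot p)   [De Morgan]
= ((q \lor r) \land (\lnot q \lor \lnot r) \lor q \lor p) \land ((\lnot q \land \lnot r \lor \lnot \lnot (q \land r)) \land \lnot q \lor \lnot p)   [De Morgan]
= ((q \lor r) \land (\lnot q \lor \lnot r) \lor q \lor p) \land ((\lnot q \land \lnot r \lor q \land r) \land \lnot q \lor \lnot p)   [double negation]
= (q \lor r \lor q \lor p) \land (\lnot q \lor \lnot r \lor q \lor p) \land (\lnot q \lor q \lor \lnot p) \land (\lnot q \lor r \lor \lnot p) \land (\lnot r \lor q \lor \lnot p) \land (\lnot r \lor r \lor \lnot p) \land (\lnot q \lor \lnot p)   [distribute \lor over \land]
= (q \lor r \lor p) \land (\lnot r \lor q \lor \lnot p) \land (\lnot q \lor \lnot p)   [simplify]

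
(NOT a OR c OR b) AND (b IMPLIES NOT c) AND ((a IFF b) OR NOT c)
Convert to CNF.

(NOT a OR c OR b) AND (NOT b OR NOT c) AND (NOT a OR b OR NOT c)

(NOT a OR c OR b) AND (b IMPLIES NOT c) AND ((a IFF b) OR NOT c)
≡ (NOT a OR c OR b) AND (NOT b OR NOT c) AND ((a IFF b) OR NOT c)   — eliminate IMPLIES
≡ (NOT a OR c OR b) AND (NOT b OR NOT c) AND (((a IMPLIES b) AND (b IMPLIES a)) OR NOT c)   — eliminate IFF
≡ (NOT a OR c OR b) AND (NOT b OR NOT c) AND (((NOT a OR b) AND (b IMPLIES a)) OR NOT c)   — eliminate IMPLIES
≡ (NOT a OR c OR b) AND (NOT b OR NOT c) AND (((NOT a OR b) AND (NOT b OR a)) OR NOT c)   — eliminate IMPLIES
≡ (NOT a OR c OR b) AND (NOT b OR NOT c) AND (NOT a OR b OR NOT c) AND (NOT b OR a OR NOT c)   — distribute OR over AND
≡ (NOT a OR c OR b) AND (NOT b OR NOT c) AND (NOT a OR b OR NOT c)   — simplify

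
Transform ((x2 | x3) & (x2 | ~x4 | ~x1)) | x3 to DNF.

x2 | x3

((x2 | x3) & (x2 | ~x4 | ~x1)) | x3
= (x2 & x2) | (x2 & ~x4) | (x2 & ~x1) | (x3 & x2) | (x3 & ~x4) | (x3 & ~x1) | x3   — distribute & over |
= x2 | x3   — simplify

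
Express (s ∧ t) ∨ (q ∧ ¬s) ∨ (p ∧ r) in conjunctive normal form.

(s ∧ t) ∨ (q ∧ ¬s) ∨ (p ∧ r)
⇔ (s ∨ q ∨ p) ∧ (s ∨ q ∨ r) ∧ (s ∨ ¬s ∨ p) ∧ (s ∨ ¬s ∨ r) ∧ (t ∨ q ∨ p) ∧ (t ∨ q ∨ r) ∧ (t ∨ ¬s ∨ p) ∧ (t ∨ ¬s ∨ r)   — distribute ∨ over ∧
⇔ (s ∨ q ∨ p) ∧ (s ∨ q ∨ r) ∧ (t ∨ q ∨ p) ∧ (t ∨ q ∨ r) ∧ (t ∨ ¬s ∨ p) ∧ (t ∨ ¬s ∨ r)   — simplify

(s ∨ q ∨ p) ∧ (s ∨ q ∨ r) ∧ (t ∨ q ∨ p) ∧ (t ∨ q ∨ r) ∧ (t ∨ ¬s ∨ p) ∧ (t ∨ ¬s ∨ r)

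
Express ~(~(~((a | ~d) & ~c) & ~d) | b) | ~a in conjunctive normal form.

(~a | c) & (~d | ~a) & (~b | ~a)

~(~(~((a | ~d) & ~c) & ~d) | b) | ~a
⇔ (~~(~((a | ~d) & ~c) & ~d) & ~b) | ~a
⇔ (~((a | ~d) & ~c) & ~d & ~b) | ~a
⇔ ((~(a | ~d) | ~~c) & ~d & ~b) | ~a
⇔ (((~a & ~~d) | ~~c) & ~d & ~b) | ~a
⇔ (((~a & d) | ~~c) & ~d & ~b) | ~a
⇔ (((~a & d) | c) & ~d & ~b) | ~a
⇔ (~a | c | ~a) & (d | c | ~a) & (~d | ~a) & (~b | ~a)
⇔ (~a | c) & (~d | ~a) & (~b | ~a)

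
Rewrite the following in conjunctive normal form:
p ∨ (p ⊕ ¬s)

p ∨ ¬s

p ∨ (p ⊕ ¬s)
⇔ p ∨ ((p ∨ ¬s) ∧ ¬(p ∧ ¬s))   [expand ⊕]
⇔ p ∨ ((p ∨ ¬s) ∧ (¬p ∨ ¬¬s))   [De Morgan]
⇔ p ∨ ((p ∨ ¬s) ∧ (¬p ∨ s))   [double negation]
⇔ (p ∨ p ∨ ¬s) ∧ (p ∨ ¬p ∨ s)   [distribute ∨ over ∧]
⇔ p ∨ ¬s   [simplify]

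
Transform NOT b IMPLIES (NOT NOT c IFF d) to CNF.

(b OR NOT c OR d) AND (b OR NOT d OR c)

NOT b IMPLIES (NOT NOT c IFF d)
= NOT NOT b OR (NOT NOT c IFF d)   [eliminate IMPLIES]
= NOT NOT b OR ((NOT NOT c IMPLIES d) AND (d IMPLIES NOT NOT c))   [eliminate IFF]
= NOT NOT b OR ((NOT NOT NOT c OR d) AND (d IMPLIES NOT NOT c))   [eliminate IMPLIES]
= NOT NOT b OR ((NOT NOT NOT c OR d) AND (NOT d OR NOT NOT c))   [eliminate IMPLIES]
= b OR ((NOT NOT NOT c OR d) AND (NOT d OR NOT NOT c))   [double negation]
= b OR ((NOT c OR d) AND (NOT d OR NOT NOT c))   [double negation]
= b OR ((NOT c OR d) AND (NOT d OR c))   [double negation]
= (b OR NOT c OR d) AND (b OR NOT d OR c)   [distribute OR over AND]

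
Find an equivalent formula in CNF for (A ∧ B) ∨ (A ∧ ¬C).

(A ∧ B) ∨ (A ∧ ¬C)
≡ (A ∨ A) ∧ (A ∨ ¬C) ∧ (B ∨ A) ∧ (B ∨ ¬C)   (distribute ∨ over ∧)
≡ A ∧ (B ∨ ¬C)   (simplify)

A ∧ (B ∨ ¬C)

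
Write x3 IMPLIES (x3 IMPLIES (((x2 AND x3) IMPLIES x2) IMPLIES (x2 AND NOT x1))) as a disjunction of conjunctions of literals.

NOT x3 OR (x2 AND NOT x1)

x3 IMPLIES (x3 IMPLIES (((x2 AND x3) IMPLIES x2) IMPLIES (x2 AND NOT x1)))
≡ NOT x3 OR (x3 IMPLIES (((x2 AND x3) IMPLIES x2) IMPLIES (x2 AND NOT x1)))   — eliminate IMPLIES
≡ NOT x3 OR NOT x3 OR (((x2 AND x3) IMPLIES x2) IMPLIES (x2 AND NOT x1))   — eliminate IMPLIES
≡ NOT x3 OR NOT x3 OR NOT ((x2 AND x3) IMPLIES x2) OR (x2 AND NOT x1)   — eliminate IMPLIES
≡ NOT x3 OR NOT x3 OR NOT (NOT (x2 AND x3) OR x2) OR (x2 AND NOT x1)   — eliminate IMPLIES
≡ NOT x3 OR NOT x3 OR (NOT NOT (x2 AND x3) AND NOT x2) OR (x2 AND NOT x1)   — De Morgan
≡ NOT x3 OR NOT x3 OR (x2 AND x3 AND NOT x2) OR (x2 AND NOT x1)   — double negation
≡ NOT x3 OR (x2 AND NOT x1)   — simplify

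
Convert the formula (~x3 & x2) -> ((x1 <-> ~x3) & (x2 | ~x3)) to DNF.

(~x3 & x2) -> ((x1 <-> ~x3) & (x2 | ~x3))
⇔ ~(~x3 & x2) | ((x1 <-> ~x3) & (x2 | ~x3))   — eliminate ->
⇔ ~(~x3 & x2) | ((x1 -> ~x3) & (~x3 -> x1) & (x2 | ~x3))   — eliminate <->
⇔ ~(~x3 & x2) | ((~x1 | ~x3) & (~x3 -> x1) & (x2 | ~x3))   — eliminate ->
⇔ ~(~x3 & x2) | ((~x1 | ~x3) & (~~x3 | x1) & (x2 | ~x3))   — eliminate ->
⇔ ~~x3 | ~x2 | ((~x1 | ~x3) & (~~x3 | x1) & (x2 | ~x3))   — De Morgan
⇔ x3 | ~x2 | ((~x1 | ~x3) & (~~x3 | x1) & (x2 | ~x3))   — double negation
⇔ x3 | ~x2 | ((~x1 | ~x3) & (x3 | x1) & (x2 | ~x3))   — double negation
⇔ x3 | ~x2 | (~x1 & x3 & x2) | (~x1 & x3 & ~x3) | (~x1 & x1 & x2) | (~x1 & x1 & ~x3) | (~x3 & x3 & x2) | (~x3 & x3 & ~x3) | (~x3 & x1 & x2) | (~x3 & x1 & ~x3)   — distribute & over |
⇔ x3 | ~x2 | (~x3 & x1)   — simplify

x3 | ~x2 | (~x3 & x1)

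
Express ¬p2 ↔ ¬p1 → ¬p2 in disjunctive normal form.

p2 ∧ ¬p1 ∨ ¬p2

¬p2 ↔ ¬p1 → ¬p2
≡ (¬p2 → (¬p1 → ¬p2)) ∧ ((¬p1 → ¬p2) → ¬p2)   — eliminate ↔
≡ (¬¬p2 ∨ (¬p1 → ¬p2)) ∧ ((¬p1 → ¬p2) → ¬p2)   — eliminate →
≡ (¬¬p2 ∨ ¬¬p1 ∨ ¬p2) ∧ ((¬p1 → ¬p2) → ¬p2)   — eliminate →
≡ (¬¬p2 ∨ ¬¬p1 ∨ ¬p2) ∧ (¬(¬p1 → ¬p2) ∨ ¬p2)   — eliminate →
≡ (¬¬p2 ∨ ¬¬p1 ∨ ¬p2) ∧ (¬(¬¬p1 ∨ ¬p2) ∨ ¬p2)   — eliminate →
≡ (p2 ∨ ¬¬p1 ∨ ¬p2) ∧ (¬(¬¬p1 ∨ ¬p2) ∨ ¬p2)   — double negation
≡ (p2 ∨ p1 ∨ ¬p2) ∧ (¬(¬¬p1 ∨ ¬p2) ∨ ¬p2)   — double negation
≡ (p2 ∨ p1 ∨ ¬p2) ∧ (¬¬¬p1 ∧ ¬¬p2 ∨ ¬p2)   — De Morgan
≡ (p2 ∨ p1 ∨ ¬p2) ∧ (¬p1 ∧ ¬¬p2 ∨ ¬p2)   — double negation
≡ (p2 ∨ p1 ∨ ¬p2) ∧ (¬p1 ∧ p2 ∨ ¬p2)   — double negation
≡ p2 ∧ ¬p1 ∧ p2 ∨ p2 ∧ ¬p2 ∨ p1 ∧ ¬p1 ∧ p2 ∨ p1 ∧ ¬p2 ∨ ¬p2 ∧ ¬p1 ∧ p2 ∨ ¬p2 ∧ ¬p2   — distribute ∧ over ∨
≡ p2 ∧ ¬p1 ∨ ¬p2   — simplify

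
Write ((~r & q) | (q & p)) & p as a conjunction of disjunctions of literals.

q & p

((~r & q) | (q & p)) & p
⇔ (~r | q) & (~r | p) & (q | q) & (q | p) & p   — distribute | over &
⇔ q & p   — simplify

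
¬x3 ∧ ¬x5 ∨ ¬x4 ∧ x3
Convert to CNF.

¬x3 ∧ ¬x5 ∨ ¬x4 ∧ x3
⇔ (¬x3 ∨ ¬x4) ∧ (¬x3 ∨ x3) ∧ (¬x5 ∨ ¬x4) ∧ (¬x5 ∨ x3)
⇔ (¬x3 ∨ ¬x4) ∧ (¬x5 ∨ ¬x4) ∧ (¬x5 ∨ x3)

(¬x3 ∨ ¬x4) ∧ (¬x5 ∨ ¬x4) ∧ (¬x5 ∨ x3)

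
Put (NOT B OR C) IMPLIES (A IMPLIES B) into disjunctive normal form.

NOT A OR B

(NOT B OR C) IMPLIES (A IMPLIES B)
⇔ NOT (NOT B OR C) OR (A IMPLIES B)   [eliminate IMPLIES]
⇔ NOT (NOT B OR C) OR NOT A OR B   [eliminate IMPLIES]
⇔ (NOT NOT B AND NOT C) OR NOT A OR B   [De Morgan]
⇔ (B AND NOT C) OR NOT A OR B   [double negation]
⇔ NOT A OR B   [simplify]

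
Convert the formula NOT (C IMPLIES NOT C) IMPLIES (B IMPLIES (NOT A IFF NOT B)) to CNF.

NOT C OR NOT B OR A

NOT (C IMPLIES NOT C) IMPLIES (B IMPLIES (NOT A IFF NOT B))
≡ NOT NOT (C IMPLIES NOT C) OR (B IMPLIES (NOT A IFF NOT B))   (eliminate IMPLIES)
≡ NOT NOT (NOT C OR NOT C) OR (B IMPLIES (NOT A IFF NOT B))   (eliminate IMPLIES)
≡ NOT NOT (NOT C OR NOT C) OR NOT B OR (NOT A IFF NOT B)   (eliminate IMPLIES)
≡ NOT NOT (NOT C OR NOT C) OR NOT B OR ((NOT A IMPLIES NOT B) AND (NOT B IMPLIES NOT A))   (eliminate IFF)
≡ NOT NOT (NOT C OR NOT C) OR NOT B OR ((NOT NOT A OR NOT B) AND (NOT B IMPLIES NOT A))   (eliminate IMPLIES)
≡ NOT NOT (NOT C OR NOT C) OR NOT B OR ((NOT NOT A OR NOT B) AND (NOT NOT B OR NOT A))   (eliminate IMPLIES)
≡ NOT C OR NOT C OR NOT B OR ((NOT NOT A OR NOT B) AND (NOT NOT B OR NOT A))   (double negation)
≡ NOT C OR NOT C OR NOT B OR ((A OR NOT B) AND (NOT NOT B OR NOT A))   (double negation)
≡ NOT C OR NOT C OR NOT B OR ((A OR NOT B) AND (B OR NOT A))   (double negation)
≡ (NOT C OR NOT C OR NOT B OR A OR NOT B) AND (NOT C OR NOT C OR NOT B OR B OR NOT A)   (distribute OR over AND)
≡ NOT C OR NOT B OR A   (simplify)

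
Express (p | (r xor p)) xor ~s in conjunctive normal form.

(p | (r xor p)) xor ~s
= (p | (r xor p) | ~s) & ~((p | (r xor p)) & ~s)
= (p | ((r | p) & ~(r & p)) | ~s) & ~((p | (r xor p)) & ~s)
= (p | ((r | p) & ~(r & p)) | ~s) & ~((p | ((r | p) & ~(r & p))) & ~s)
= (p | ((r | p) & (~r | ~p)) | ~s) & ~((p | ((r | p) & ~(r & p))) & ~s)
= (p | ((r | p) & (~r | ~p)) | ~s) & (~(p | ((r | p) & ~(r & p))) | ~~s)
= (p | ((r | p) & (~r | ~p)) | ~s) & ((~p & ~((r | p) & ~(r & p))) | ~~s)
= (p | ((r | p) & (~r | ~p)) | ~s) & ((~p & (~(r | p) | ~~(r & p))) | ~~s)
= (p | ((r | p) & (~r | ~p)) | ~s) & ((~p & ((~r & ~p) | ~~(r & p))) | ~~s)
= (p | ((r | p) & (~r | ~p)) | ~s) & ((~p & ((~r & ~p) | (r & p))) | ~~s)
= (p | ((r | p) & (~r | ~p)) | ~s) & ((~p & ((~r & ~p) | (r & p))) | s)
= (p | r | p | ~s) & (p | ~r | ~p | ~s) & (~p | s) & (~r | r | s) & (~r | p | s) & (~p | r | s) & (~p | p | s)
= (p | r | ~s) & (~p | s) & (~r | p | s)

(p | r | ~s) & (~p | s) & (~r | p | s)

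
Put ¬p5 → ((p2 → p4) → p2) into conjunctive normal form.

¬p5 → ((p2 → p4) → p2)
⇔ ¬¬p5 ∨ ((p2 → p4) → p2)   [eliminate →]
⇔ ¬¬p5 ∨ ¬(p2 → p4) ∨ p2   [eliminate →]
⇔ ¬¬p5 ∨ ¬(¬p2 ∨ p4) ∨ p2   [eliminate →]
⇔ p5 ∨ ¬(¬p2 ∨ p4) ∨ p2   [double negation]
⇔ p5 ∨ (¬¬p2 ∧ ¬p4) ∨ p2   [De Morgan]
⇔ p5 ∨ (p2 ∧ ¬p4) ∨ p2   [double negation]
⇔ (p5 ∨ p2 ∨ p2) ∧ (p5 ∨ ¬p4 ∨ p2)   [distribute ∨ over ∧]
⇔ p5 ∨ p2   [simplify]

p5 ∨ p2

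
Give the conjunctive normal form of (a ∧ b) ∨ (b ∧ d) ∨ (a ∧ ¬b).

(a ∨ b) ∧ (a ∨ d)

(a ∧ b) ∨ (b ∧ d) ∨ (a ∧ ¬b)
≡ (a ∨ b ∨ a) ∧ (a ∨ b ∨ ¬b) ∧ (a ∨ d ∨ a) ∧ (a ∨ d ∨ ¬b) ∧ (b ∨ b ∨ a) ∧ (b ∨ b ∨ ¬b) ∧ (b ∨ d ∨ a) ∧ (b ∨ d ∨ ¬b)
≡ (a ∨ b) ∧ (a ∨ d)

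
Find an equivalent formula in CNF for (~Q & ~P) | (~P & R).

(~Q & ~P) | (~P & R)
≡ (~Q | ~P) & (~Q | R) & (~P | ~P) & (~P | R)   — distribute | over &
≡ (~Q | R) & ~P   — simplify

(~Q | R) & ~P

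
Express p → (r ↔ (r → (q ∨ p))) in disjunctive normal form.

p → (r ↔ (r → (q ∨ p)))
= ¬p ∨ (r ↔ (r → (q ∨ p)))   [eliminate →]
= ¬p ∨ ((r → (r → (q ∨ p))) ∧ ((r → (q ∨ p)) → r))   [eliminate ↔]
= ¬p ∨ ((¬r ∨ (r → (q ∨ p))) ∧ ((r → (q ∨ p)) → r))   [eliminate →]
= ¬p ∨ ((¬r ∨ ¬r ∨ q ∨ p) ∧ ((r → (q ∨ p)) → r))   [eliminate →]
= ¬p ∨ ((¬r ∨ ¬r ∨ q ∨ p) ∧ (¬(r → (q ∨ p)) ∨ r))   [eliminate →]
= ¬p ∨ ((¬r ∨ ¬r ∨ q ∨ p) ∧ (¬(¬r ∨ q ∨ p) ∨ r))   [eliminate →]
= ¬p ∨ ((¬r ∨ ¬r ∨ q ∨ p) ∧ ((¬¬r ∧ ¬q ∧ ¬p) ∨ r))   [De Morgan]
= ¬p ∨ ((¬r ∨ ¬r ∨ q ∨ p) ∧ ((r ∧ ¬q ∧ ¬p) ∨ r))   [double negation]
= ¬p ∨ (¬r ∧ r ∧ ¬q ∧ ¬p) ∨ (¬r ∧ r) ∨ (¬r ∧ r ∧ ¬q ∧ ¬p) ∨ (¬r ∧ r) ∨ (q ∧ r ∧ ¬q ∧ ¬p) ∨ (q ∧ r) ∨ (p ∧ r ∧ ¬q ∧ ¬p) ∨ (p ∧ r)   [distribute ∧ over ∨]
= ¬p ∨ (q ∧ r) ∨ (p ∧ r)   [simplify]

¬p ∨ (q ∧ r) ∨ (p ∧ r)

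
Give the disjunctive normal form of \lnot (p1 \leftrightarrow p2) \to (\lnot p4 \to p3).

\lnot (p1 \leftrightarrow p2) \to (\lnot p4 \to p3)
= \lnot \lnot (p1 \leftrightarrow p2) \lor (\lnot p4 \to p3)   (eliminate \to)
= \lnot \lnot ((p1 \to p2) \land (p2 \to p1)) \lor (\lnot p4 \to p3)   (eliminate \leftrightarrow)
= \lnot \lnot ((\lnot p1 \lor p2) \land (p2 \to p1)) \lor (\lnot p4 \to p3)   (eliminate \to)
= \lnot \lnot ((\lnot p1 \lor p2) \land (\lnot p2 \lor p1)) \lor (\lnot p4 \to p3)   (eliminate \to)
= \lnot \lnot ((\lnot p1 \lor p2) \land (\lnot p2 \lor p1)) \lor \lnot \lnot p4 \lor p3   (eliminate \to)
= ((\lnot p1 \lor p2) \land (\lnot p2 \lor p1)) \lor \lnot \lnot p4 \lor p3   (double negation)
= ((\lnot p1 \lor p2) \land (\lnot p2 \lor p1)) \lor p4 \lor p3   (double negation)
= (\lnot p1 \land \lnot p2) \lor (\lnot p1 \land p1) \lor (p2 \land \lnot p2) \lor (p2 \land p1) \lor p4 \lor p3   (distribute \land over \lor)
= (\lnot p1 \land \lnot p2) \lor (p2 \land p1) \lor p4 \lor p3   (simplify)

(\lnot p1 \land \lnot p2) \lor (p2 \land p1) \lor p4 \lor p3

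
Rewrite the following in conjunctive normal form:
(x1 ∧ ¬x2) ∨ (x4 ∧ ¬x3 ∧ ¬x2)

(x1 ∧ ¬x2) ∨ (x4 ∧ ¬x3 ∧ ¬x2)
≡ (x1 ∨ x4) ∧ (x1 ∨ ¬x3) ∧ (x1 ∨ ¬x2) ∧ (¬x2 ∨ x4) ∧ (¬x2 ∨ ¬x3) ∧ (¬x2 ∨ ¬x2)   — distribute ∨ over ∧
≡ (x1 ∨ x4) ∧ (x1 ∨ ¬x3) ∧ ¬x2   — simplify

(x1 ∨ x4) ∧ (x1 ∨ ¬x3) ∧ ¬x2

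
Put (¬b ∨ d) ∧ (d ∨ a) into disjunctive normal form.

(¬b ∧ a) ∨ d

(¬b ∨ d) ∧ (d ∨ a)
= (¬b ∧ d) ∨ (¬b ∧ a) ∨ (d ∧ d) ∨ (d ∧ a)   [distribute ∧ over ∨]
= (¬b ∧ a) ∨ d   [simplify]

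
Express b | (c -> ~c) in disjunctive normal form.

b | ~c

b | (c -> ~c)
≡ b | ~c | ~c   (eliminate ->)
≡ b | ~c   (simplify)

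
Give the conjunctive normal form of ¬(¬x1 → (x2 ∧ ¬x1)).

¬(¬x1 → (x2 ∧ ¬x1))
≡ ¬(¬¬x1 ∨ (x2 ∧ ¬x1))   (eliminate →)
≡ ¬¬¬x1 ∧ ¬(x2 ∧ ¬x1)   (De Morgan)
≡ ¬x1 ∧ ¬(x2 ∧ ¬x1)   (double negation)
≡ ¬x1 ∧ (¬x2 ∨ ¬¬x1)   (De Morgan)
≡ ¬x1 ∧ (¬x2 ∨ x1)   (double negation)

¬x1 ∧ (¬x2 ∨ x1)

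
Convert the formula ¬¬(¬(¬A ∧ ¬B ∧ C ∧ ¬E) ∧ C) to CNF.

(A ∨ B ∨ ¬C ∨ E) ∧ C

¬¬(¬(¬A ∧ ¬B ∧ C ∧ ¬E) ∧ C)
= ¬(¬A ∧ ¬B ∧ C ∧ ¬E) ∧ C   (double negation)
= (¬¬A ∨ ¬¬B ∨ ¬C ∨ ¬¬E) ∧ C   (De Morgan)
= (A ∨ ¬¬B ∨ ¬C ∨ ¬¬E) ∧ C   (double negation)
= (A ∨ B ∨ ¬C ∨ ¬¬E) ∧ C   (double negation)
= (A ∨ B ∨ ¬C ∨ E) ∧ C   (double negation)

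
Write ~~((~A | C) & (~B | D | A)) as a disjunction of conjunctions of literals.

~~((~A | C) & (~B | D | A))
≡ (~A | C) & (~B | D | A)   [double negation]
≡ (~A & ~B) | (~A & D) | (~A & A) | (C & ~B) | (C & D) | (C & A)   [distribute & over |]
≡ (~A & ~B) | (~A & D) | (C & ~B) | (C & D) | (C & A)   [simplify]

(~A & ~B) | (~A & D) | (C & ~B) | (C & D) | (C & A)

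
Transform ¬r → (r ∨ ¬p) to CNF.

r ∨ ¬p

¬r → (r ∨ ¬p)
≡ ¬¬r ∨ r ∨ ¬p   [eliminate →]
≡ r ∨ r ∨ ¬p   [double negation]
≡ r ∨ ¬p   [simplify]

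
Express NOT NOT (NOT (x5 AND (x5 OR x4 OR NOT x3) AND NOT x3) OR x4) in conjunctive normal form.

NOT x5 OR x3 OR x4

NOT NOT (NOT (x5 AND (x5 OR x4 OR NOT x3) AND NOT x3) OR x4)
= NOT (x5 AND (x5 OR x4 OR NOT x3) AND NOT x3) OR x4   [double negation]
= NOT x5 OR NOT (x5 OR x4 OR NOT x3) OR NOT NOT x3 OR x4   [De Morgan]
= NOT x5 OR (NOT x5 AND NOT x4 AND NOT NOT x3) OR NOT NOT x3 OR x4   [De Morgan]
= NOT x5 OR (NOT x5 AND NOT x4 AND x3) OR NOT NOT x3 OR x4   [double negation]
= NOT x5 OR (NOT x5 AND NOT x4 AND x3) OR x3 OR x4   [double negation]
= (NOT x5 OR NOT x5 OR x3 OR x4) AND (NOT x5 OR NOT x4 OR x3 OR x4) AND (NOT x5 OR x3 OR x3 OR x4)   [distribute OR over AND]
= NOT x5 OR x3 OR x4   [simplify]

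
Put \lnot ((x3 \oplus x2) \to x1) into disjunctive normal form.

\lnot ((x3 \oplus x2) \to x1)
⇔ \lnot (\lnot (x3 \oplus x2) \lor x1)   [eliminate \to]
⇔ \lnot (\lnot ((x3 \land \lnot x2) \lor (\lnot x3 \land x2)) \lor x1)   [expand \oplus]
⇔ \lnot \lnot ((x3 \land \lnot x2) \lor (\lnot x3 \land x2)) \land \lnot x1   [De Morgan]
⇔ ((x3 \land \lnot x2) \lor (\lnot x3 \land x2)) \land \lnot x1   [double negation]
⇔ (x3 \land \lnot x2 \land \lnot x1) \lor (\lnot x3 \land x2 \land \lnot x1)   [distribute \land over \lor]

(x3 \land \lnot x2 \land \lnot x1) \lor (\lnot x3 \land x2 \land \lnot x1)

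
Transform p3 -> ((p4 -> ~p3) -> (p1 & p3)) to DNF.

~p3 | (p4 & p3) | (p1 & p3)

p3 -> ((p4 -> ~p3) -> (p1 & p3))
≡ ~p3 | ((p4 -> ~p3) -> (p1 & p3))   [eliminate ->]
≡ ~p3 | ~(p4 -> ~p3) | (p1 & p3)   [eliminate ->]
≡ ~p3 | ~(~p4 | ~p3) | (p1 & p3)   [eliminate ->]
≡ ~p3 | (~~p4 & ~~p3) | (p1 & p3)   [De Morgan]
≡ ~p3 | (p4 & ~~p3) | (p1 & p3)   [double negation]
≡ ~p3 | (p4 & p3) | (p1 & p3)   [double negation]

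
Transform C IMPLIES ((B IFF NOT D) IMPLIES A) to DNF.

NOT C OR (B AND D) OR (NOT D AND NOT B) OR A

C IMPLIES ((B IFF NOT D) IMPLIES A)
⇔ NOT C OR ((B IFF NOT D) IMPLIES A)   [eliminate IMPLIES]
⇔ NOT C OR NOT (B IFF NOT D) OR A   [eliminate IMPLIES]
⇔ NOT C OR NOT ((B IMPLIES NOT D) AND (NOT D IMPLIES B)) OR A   [eliminate IFF]
⇔ NOT C OR NOT ((NOT B OR NOT D) AND (NOT D IMPLIES B)) OR A   [eliminate IMPLIES]
⇔ NOT C OR NOT ((NOT B OR NOT D) AND (NOT NOT D OR B)) OR A   [eliminate IMPLIES]
⇔ NOT C OR NOT (NOT B OR NOT D) OR NOT (NOT NOT D OR B) OR A   [De Morgan]
⇔ NOT C OR (NOT NOT B AND NOT NOT D) OR NOT (NOT NOT D OR B) OR A   [De Morgan]
⇔ NOT C OR (B AND NOT NOT D) OR NOT (NOT NOT D OR B) OR A   [double negation]
⇔ NOT C OR (B AND D) OR NOT (NOT NOT D OR B) OR A   [double negation]
⇔ NOT C OR (B AND D) OR (NOT NOT NOT D AND NOT B) OR A   [De Morgan]
⇔ NOT C OR (B AND D) OR (NOT D AND NOT B) OR A   [double negation]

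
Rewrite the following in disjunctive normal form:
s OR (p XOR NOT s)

s OR (NOT p AND NOT s)

s OR (p XOR NOT s)
= s OR (p AND NOT NOT s) OR (NOT p AND NOT s)   (expand XOR)
= s OR (p AND s) OR (NOT p AND NOT s)   (double negation)
= s OR (NOT p AND NOT s)   (simplify)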